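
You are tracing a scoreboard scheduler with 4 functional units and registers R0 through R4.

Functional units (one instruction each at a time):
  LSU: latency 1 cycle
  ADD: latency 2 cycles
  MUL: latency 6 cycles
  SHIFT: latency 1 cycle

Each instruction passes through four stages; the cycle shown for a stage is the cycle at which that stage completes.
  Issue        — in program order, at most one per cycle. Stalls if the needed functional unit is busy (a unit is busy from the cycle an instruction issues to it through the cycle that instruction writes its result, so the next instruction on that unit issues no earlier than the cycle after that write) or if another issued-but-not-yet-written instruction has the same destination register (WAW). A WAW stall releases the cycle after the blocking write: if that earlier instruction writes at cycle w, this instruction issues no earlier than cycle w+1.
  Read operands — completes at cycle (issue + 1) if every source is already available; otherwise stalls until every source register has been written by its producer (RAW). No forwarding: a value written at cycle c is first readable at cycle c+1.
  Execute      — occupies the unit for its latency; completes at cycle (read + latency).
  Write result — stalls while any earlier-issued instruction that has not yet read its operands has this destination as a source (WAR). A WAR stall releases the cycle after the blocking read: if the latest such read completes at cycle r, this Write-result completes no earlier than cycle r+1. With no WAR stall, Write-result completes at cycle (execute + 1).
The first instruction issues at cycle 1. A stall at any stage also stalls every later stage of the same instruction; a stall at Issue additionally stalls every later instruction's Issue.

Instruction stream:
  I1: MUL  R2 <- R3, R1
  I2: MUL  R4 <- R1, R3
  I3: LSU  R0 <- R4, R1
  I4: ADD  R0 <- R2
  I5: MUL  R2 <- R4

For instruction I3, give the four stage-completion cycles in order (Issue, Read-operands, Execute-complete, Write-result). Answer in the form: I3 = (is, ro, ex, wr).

[1] I1 issues→MUL
[2] I1 reads
[8] I1 exec-done
[9] I1 writes R2
[10] I2 issues→MUL
[11] I2 reads; I3 issues→LSU
[17] I2 exec-done
[18] I2 writes R4
[19] I3 reads
[20] I3 exec-done
[21] I3 writes R0
[22] I4 issues→ADD
[23] I4 reads; I5 issues→MUL
[24] I5 reads
[25] I4 exec-done
[26] I4 writes R0
[30] I5 exec-done
[31] I5 writes R2

I3 = (11, 19, 20, 21)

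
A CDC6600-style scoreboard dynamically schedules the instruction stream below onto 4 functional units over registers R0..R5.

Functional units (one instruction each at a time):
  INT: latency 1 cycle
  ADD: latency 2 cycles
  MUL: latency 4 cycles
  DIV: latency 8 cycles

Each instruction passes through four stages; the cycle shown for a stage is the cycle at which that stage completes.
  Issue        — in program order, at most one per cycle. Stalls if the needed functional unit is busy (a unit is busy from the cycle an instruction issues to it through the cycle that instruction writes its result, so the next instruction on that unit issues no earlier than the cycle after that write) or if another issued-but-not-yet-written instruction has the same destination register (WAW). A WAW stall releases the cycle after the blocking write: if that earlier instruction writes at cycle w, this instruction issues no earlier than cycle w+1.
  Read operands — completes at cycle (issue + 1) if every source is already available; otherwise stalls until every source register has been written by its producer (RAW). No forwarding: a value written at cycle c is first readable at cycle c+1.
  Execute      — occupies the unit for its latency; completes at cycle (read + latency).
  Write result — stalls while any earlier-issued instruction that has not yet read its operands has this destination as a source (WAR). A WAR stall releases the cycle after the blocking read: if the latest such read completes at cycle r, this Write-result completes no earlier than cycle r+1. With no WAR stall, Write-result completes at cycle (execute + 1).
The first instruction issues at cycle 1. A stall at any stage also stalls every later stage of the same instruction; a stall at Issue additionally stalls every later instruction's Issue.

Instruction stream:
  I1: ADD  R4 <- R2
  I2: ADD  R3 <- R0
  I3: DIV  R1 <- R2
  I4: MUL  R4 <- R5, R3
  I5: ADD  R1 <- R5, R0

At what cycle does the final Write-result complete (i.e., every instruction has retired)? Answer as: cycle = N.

cycle = 22

t=1  I1 dispatched to ADD
t=2  I1 operands ready
t=4  I1 complete
t=5  R4←I1
t=6  I2 dispatched to ADD
t=7  I2 operands ready · I3 dispatched to DIV
t=8  I3 operands ready · I4 dispatched to MUL
t=9  I2 complete
t=10  R3←I2
t=11  I4 operands ready
t=15  I4 complete
t=16  I3 complete · R4←I4
t=17  R1←I3
t=18  I5 dispatched to ADD
t=19  I5 operands ready
t=21  I5 complete
t=22  R1←I5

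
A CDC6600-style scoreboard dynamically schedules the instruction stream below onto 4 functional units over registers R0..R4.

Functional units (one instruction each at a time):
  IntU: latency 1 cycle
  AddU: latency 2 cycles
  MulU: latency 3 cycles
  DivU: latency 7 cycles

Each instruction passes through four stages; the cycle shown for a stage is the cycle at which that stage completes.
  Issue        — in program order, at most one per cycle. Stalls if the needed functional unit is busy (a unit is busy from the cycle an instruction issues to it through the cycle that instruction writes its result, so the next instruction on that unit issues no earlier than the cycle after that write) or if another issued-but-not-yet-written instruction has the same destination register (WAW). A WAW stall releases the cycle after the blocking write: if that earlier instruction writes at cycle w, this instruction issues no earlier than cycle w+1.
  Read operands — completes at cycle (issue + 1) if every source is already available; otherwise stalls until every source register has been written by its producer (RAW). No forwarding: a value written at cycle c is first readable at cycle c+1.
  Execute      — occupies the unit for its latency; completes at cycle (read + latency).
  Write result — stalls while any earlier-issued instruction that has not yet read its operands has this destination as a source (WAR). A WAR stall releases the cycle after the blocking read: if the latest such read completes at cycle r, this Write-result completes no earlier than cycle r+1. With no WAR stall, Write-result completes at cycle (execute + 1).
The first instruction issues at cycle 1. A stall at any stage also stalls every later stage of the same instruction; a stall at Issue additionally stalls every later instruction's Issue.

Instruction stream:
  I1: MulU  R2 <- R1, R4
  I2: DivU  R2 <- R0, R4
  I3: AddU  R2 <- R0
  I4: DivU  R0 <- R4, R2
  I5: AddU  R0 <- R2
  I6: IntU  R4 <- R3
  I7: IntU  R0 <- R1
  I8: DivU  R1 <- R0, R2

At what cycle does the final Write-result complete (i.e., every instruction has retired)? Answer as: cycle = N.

cycle = 48

  I1 | 1 | 2 | 5 | 6
  I2 | 7 | 8 | 15 | 16   WAW R2: wait I1 write@6
  I3 | 17 | 18 | 20 | 21   WAW R2: wait I2 write@16
  I4 | 18 | 22 | 29 | 30   RAW R2: wait I3 write@21
  I5 | 31 | 32 | 34 | 35   WAW R0: wait I4 write@30
  I6 | 32 | 33 | 34 | 35
  I7 | 36 | 37 | 38 | 39   struct: IntU busy until I6 writes@35
  I8 | 37 | 40 | 47 | 48   RAW R0: wait I7 write@39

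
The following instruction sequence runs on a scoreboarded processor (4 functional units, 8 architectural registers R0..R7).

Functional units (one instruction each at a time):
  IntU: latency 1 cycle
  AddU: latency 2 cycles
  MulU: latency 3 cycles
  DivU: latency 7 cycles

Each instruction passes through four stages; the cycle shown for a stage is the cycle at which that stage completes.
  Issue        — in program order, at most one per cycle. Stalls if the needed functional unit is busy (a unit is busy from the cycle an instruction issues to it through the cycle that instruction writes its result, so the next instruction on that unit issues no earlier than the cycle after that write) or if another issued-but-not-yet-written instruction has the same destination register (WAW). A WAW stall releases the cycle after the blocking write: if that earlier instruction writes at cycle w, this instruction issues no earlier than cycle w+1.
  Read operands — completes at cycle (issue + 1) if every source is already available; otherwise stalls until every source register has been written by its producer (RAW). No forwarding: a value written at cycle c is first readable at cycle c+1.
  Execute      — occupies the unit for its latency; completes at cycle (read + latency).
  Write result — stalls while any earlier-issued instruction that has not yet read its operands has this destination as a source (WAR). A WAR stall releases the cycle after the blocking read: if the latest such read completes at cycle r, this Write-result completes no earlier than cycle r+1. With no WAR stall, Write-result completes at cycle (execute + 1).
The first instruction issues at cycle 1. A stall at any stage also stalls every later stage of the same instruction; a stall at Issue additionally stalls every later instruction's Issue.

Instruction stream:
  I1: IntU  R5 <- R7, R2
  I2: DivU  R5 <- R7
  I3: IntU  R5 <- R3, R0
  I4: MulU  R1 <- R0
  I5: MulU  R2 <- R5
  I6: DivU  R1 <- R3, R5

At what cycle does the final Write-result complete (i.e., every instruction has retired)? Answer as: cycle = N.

cycle = 32

cycle 1: I1→IntU
cycle 2: I1 RO
cycle 3: I1 EX
cycle 4: I1 WR R5
cycle 5: I2→DivU
cycle 6: I2 RO
cycle 13: I2 EX
cycle 14: I2 WR R5
cycle 15: I3→IntU
cycle 16: I3 RO, I4→MulU
cycle 17: I3 EX, I4 RO
cycle 18: I3 WR R5
cycle 20: I4 EX
cycle 21: I4 WR R1
cycle 22: I5→MulU
cycle 23: I5 RO, I6→DivU
cycle 24: I6 RO
cycle 26: I5 EX
cycle 27: I5 WR R2
cycle 31: I6 EX
cycle 32: I6 WR R1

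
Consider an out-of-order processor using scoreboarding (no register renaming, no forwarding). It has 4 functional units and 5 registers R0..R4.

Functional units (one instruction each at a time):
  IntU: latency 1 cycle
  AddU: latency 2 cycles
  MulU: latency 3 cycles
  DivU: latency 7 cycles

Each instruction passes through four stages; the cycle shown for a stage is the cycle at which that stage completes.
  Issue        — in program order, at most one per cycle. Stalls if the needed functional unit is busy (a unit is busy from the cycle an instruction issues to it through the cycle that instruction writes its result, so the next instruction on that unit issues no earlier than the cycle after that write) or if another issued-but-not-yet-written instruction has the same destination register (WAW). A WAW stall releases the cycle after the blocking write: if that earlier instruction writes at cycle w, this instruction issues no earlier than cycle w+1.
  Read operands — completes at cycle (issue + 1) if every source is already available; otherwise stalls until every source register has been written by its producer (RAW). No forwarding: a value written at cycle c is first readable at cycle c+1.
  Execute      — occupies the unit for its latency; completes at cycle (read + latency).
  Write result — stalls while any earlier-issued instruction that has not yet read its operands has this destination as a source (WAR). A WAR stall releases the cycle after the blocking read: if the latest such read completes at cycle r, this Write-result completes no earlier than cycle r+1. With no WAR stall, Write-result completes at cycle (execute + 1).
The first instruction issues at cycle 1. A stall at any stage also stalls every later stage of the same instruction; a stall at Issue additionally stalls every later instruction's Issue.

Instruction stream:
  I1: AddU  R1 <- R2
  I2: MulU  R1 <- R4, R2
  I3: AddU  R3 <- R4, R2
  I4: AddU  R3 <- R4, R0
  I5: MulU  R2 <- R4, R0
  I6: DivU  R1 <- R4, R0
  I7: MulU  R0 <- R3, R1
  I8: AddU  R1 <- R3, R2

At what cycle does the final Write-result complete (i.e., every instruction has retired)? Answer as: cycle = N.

I1: IS=1 RO=2 EX=4 WR=5
I2: IS=6 RO=7 EX=10 WR=11  [WAW R1: wait I1 write@5]
I3: IS=7 RO=8 EX=10 WR=11
I4: IS=12 RO=13 EX=15 WR=16  [struct: AddU busy until I3 writes@11]
I5: IS=13 RO=14 EX=17 WR=18
I6: IS=14 RO=15 EX=22 WR=23
I7: IS=19 RO=24 EX=27 WR=28  [struct: MulU busy until I5 writes@18; RAW R1: wait I6 write@23]
I8: IS=24 RO=25 EX=27 WR=28  [WAW R1: wait I6 write@23]

cycle = 28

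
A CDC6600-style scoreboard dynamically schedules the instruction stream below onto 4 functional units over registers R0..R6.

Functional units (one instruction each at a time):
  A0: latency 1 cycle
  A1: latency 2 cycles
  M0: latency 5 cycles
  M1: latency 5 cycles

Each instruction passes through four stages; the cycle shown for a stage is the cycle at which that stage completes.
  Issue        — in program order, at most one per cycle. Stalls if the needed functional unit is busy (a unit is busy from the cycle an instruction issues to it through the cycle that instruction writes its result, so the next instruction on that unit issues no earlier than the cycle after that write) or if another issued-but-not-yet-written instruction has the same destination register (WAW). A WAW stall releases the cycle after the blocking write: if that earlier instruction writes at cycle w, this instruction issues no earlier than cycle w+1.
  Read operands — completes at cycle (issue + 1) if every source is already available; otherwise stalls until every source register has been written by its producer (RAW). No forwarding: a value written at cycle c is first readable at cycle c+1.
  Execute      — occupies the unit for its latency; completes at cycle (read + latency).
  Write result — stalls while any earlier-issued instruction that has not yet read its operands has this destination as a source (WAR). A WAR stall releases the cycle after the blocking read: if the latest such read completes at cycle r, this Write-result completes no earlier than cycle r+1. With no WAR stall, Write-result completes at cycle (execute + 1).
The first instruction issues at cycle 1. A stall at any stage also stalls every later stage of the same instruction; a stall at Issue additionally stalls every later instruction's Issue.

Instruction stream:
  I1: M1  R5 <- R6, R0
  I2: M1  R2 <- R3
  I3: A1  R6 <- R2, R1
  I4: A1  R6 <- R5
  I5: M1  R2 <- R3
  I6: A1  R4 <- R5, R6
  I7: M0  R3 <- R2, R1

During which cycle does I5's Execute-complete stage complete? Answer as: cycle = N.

c1: I1 issues→M1
c2: I1 reads
c7: I1 exec-done
c8: I1 writes R5
c9: I2 issues→M1
c10: I2 reads · I3 issues→A1
c15: I2 exec-done
c16: I2 writes R2
c17: I3 reads
c19: I3 exec-done
c20: I3 writes R6
c21: I4 issues→A1
c22: I4 reads · I5 issues→M1
c23: I5 reads
c24: I4 exec-done
c25: I4 writes R6
c26: I6 issues→A1
c27: I6 reads · I7 issues→M0
c28: I5 exec-done
c29: I5 writes R2 · I6 exec-done
c30: I6 writes R4 · I7 reads
c35: I7 exec-done
c36: I7 writes R3

cycle = 28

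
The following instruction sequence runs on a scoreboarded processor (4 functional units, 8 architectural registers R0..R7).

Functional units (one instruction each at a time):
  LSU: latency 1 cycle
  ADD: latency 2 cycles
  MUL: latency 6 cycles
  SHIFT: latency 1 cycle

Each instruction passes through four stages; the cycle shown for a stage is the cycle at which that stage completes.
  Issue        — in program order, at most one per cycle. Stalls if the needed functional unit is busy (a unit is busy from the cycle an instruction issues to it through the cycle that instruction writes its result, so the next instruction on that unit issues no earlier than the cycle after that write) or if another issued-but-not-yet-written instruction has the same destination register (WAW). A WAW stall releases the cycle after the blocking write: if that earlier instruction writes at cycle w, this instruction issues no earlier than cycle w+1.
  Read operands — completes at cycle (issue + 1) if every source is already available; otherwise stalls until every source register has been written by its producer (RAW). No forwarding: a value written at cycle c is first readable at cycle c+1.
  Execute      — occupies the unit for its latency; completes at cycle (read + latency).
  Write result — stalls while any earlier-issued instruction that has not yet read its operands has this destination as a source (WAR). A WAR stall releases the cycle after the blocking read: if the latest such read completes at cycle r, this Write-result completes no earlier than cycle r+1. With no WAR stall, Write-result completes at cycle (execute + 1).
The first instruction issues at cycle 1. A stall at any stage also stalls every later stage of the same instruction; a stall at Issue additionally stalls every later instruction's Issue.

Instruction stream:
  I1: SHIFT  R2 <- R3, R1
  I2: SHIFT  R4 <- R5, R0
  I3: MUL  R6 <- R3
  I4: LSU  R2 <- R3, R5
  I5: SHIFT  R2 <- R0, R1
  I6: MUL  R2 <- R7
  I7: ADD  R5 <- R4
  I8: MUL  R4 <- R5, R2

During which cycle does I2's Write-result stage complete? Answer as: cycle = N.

cycle = 8

c1: issue I1 (SHIFT)
c2: I1 read-ops
c3: I1 finished on SHIFT
c4: I1→R2
c5: issue I2 (SHIFT)
c6: I2 read-ops · issue I3 (MUL)
c7: I2 finished on SHIFT · I3 read-ops · issue I4 (LSU)
c8: I2→R4 · I4 read-ops
c9: I4 finished on LSU
c10: I4→R2
c11: issue I5 (SHIFT)
c12: I5 read-ops
c13: I3 finished on MUL · I5 finished on SHIFT
c14: I3→R6 · I5→R2
c15: issue I6 (MUL)
c16: I6 read-ops · issue I7 (ADD)
c17: I7 read-ops
c19: I7 finished on ADD
c20: I7→R5
c22: I6 finished on MUL
c23: I6→R2
c24: issue I8 (MUL)
c25: I8 read-ops
c31: I8 finished on MUL
c32: I8→R4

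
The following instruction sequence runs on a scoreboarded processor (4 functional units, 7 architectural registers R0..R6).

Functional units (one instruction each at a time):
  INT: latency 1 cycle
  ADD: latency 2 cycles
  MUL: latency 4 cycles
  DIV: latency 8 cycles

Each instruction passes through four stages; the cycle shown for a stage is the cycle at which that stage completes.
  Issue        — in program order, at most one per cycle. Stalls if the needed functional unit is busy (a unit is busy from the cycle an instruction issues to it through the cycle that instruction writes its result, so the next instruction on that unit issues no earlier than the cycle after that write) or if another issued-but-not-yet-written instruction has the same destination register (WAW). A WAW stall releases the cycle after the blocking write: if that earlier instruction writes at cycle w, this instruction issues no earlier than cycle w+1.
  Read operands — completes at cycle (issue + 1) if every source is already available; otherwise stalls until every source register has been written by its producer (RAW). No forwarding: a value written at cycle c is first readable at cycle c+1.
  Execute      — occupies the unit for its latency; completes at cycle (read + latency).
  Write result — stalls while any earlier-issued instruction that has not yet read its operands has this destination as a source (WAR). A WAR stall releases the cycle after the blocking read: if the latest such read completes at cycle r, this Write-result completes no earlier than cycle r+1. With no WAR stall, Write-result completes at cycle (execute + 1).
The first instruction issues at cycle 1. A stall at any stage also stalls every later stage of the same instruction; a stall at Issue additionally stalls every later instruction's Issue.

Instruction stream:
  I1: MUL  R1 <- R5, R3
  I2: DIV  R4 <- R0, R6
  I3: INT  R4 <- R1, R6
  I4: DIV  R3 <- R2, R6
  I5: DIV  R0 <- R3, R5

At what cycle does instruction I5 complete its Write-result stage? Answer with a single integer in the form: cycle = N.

cycle = 35

I1 -> (1, 2, 6, 7)
I2 -> (2, 3, 11, 12)
I3 -> (13, 14, 15, 16)  // WAW R4: wait I2 write@12
I4 -> (14, 15, 23, 24)
I5 -> (25, 26, 34, 35)  // struct: DIV busy until I4 writes@24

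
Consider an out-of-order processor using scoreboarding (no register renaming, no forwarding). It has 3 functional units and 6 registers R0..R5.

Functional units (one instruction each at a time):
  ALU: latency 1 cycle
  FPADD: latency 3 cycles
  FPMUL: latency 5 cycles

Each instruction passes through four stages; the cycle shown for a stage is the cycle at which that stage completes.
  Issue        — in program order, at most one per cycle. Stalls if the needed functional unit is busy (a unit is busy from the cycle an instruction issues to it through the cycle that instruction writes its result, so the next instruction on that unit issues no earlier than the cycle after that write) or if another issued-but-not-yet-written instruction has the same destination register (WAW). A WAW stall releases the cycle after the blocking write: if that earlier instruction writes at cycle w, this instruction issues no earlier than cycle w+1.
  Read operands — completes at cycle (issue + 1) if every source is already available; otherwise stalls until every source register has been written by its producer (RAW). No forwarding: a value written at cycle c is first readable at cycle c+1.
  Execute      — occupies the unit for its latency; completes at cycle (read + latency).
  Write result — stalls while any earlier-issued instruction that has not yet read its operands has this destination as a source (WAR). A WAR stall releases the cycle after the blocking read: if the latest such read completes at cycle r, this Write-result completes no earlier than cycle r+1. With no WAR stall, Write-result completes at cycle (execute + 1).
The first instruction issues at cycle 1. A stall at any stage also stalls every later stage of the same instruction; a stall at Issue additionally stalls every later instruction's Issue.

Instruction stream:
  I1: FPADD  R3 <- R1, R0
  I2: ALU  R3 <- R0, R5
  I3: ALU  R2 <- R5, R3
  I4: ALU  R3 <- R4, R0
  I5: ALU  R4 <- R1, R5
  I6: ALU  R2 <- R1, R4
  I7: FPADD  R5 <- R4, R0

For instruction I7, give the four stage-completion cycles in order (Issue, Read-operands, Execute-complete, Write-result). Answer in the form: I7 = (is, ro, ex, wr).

I7 = (24, 25, 28, 29)

t=1  I1→FPADD
t=2  I1 RO
t=5  I1 EX
t=6  I1 WR R3
t=7  I2→ALU
t=8  I2 RO
t=9  I2 EX
t=10  I2 WR R3
t=11  I3→ALU
t=12  I3 RO
t=13  I3 EX
t=14  I3 WR R2
t=15  I4→ALU
t=16  I4 RO
t=17  I4 EX
t=18  I4 WR R3
t=19  I5→ALU
t=20  I5 RO
t=21  I5 EX
t=22  I5 WR R4
t=23  I6→ALU
t=24  I6 RO | I7→FPADD
t=25  I6 EX | I7 RO
t=26  I6 WR R2
t=28  I7 EX
t=29  I7 WR R5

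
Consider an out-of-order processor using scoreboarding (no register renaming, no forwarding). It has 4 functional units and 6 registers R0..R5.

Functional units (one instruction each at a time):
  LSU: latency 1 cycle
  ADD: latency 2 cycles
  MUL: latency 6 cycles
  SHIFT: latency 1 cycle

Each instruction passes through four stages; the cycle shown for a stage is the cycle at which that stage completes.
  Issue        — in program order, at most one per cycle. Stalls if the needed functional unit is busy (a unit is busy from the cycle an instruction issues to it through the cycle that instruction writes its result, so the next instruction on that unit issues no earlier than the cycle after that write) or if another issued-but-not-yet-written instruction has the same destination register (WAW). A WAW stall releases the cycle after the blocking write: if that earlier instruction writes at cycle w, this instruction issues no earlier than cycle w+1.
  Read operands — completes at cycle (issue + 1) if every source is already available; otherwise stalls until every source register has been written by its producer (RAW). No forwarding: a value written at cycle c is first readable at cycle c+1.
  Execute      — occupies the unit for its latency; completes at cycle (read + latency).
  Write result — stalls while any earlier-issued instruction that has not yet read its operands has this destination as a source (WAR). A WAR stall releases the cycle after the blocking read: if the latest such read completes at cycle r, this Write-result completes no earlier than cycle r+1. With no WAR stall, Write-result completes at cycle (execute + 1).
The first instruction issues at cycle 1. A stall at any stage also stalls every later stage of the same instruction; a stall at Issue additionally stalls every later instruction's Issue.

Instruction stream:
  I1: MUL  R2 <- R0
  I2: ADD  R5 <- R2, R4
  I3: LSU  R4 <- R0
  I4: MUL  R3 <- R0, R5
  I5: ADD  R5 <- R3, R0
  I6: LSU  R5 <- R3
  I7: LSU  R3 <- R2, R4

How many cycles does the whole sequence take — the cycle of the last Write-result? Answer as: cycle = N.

cycle = 33

  I1 | 1 | 2 | 8 | 9
  I2 | 2 | 10 | 12 | 13   RAW R2: wait I1 write@9
  I3 | 3 | 4 | 5 | 11   WAR R4: wait I2 read@10
  I4 | 10 | 14 | 20 | 21   struct: MUL busy until I1 writes@9 · RAW R5: wait I2 write@13
  I5 | 14 | 22 | 24 | 25   struct: ADD busy until I2 writes@13 · RAW R3: wait I4 write@21
  I6 | 26 | 27 | 28 | 29   WAW R5: wait I5 write@25
  I7 | 30 | 31 | 32 | 33   struct: LSU busy until I6 writes@29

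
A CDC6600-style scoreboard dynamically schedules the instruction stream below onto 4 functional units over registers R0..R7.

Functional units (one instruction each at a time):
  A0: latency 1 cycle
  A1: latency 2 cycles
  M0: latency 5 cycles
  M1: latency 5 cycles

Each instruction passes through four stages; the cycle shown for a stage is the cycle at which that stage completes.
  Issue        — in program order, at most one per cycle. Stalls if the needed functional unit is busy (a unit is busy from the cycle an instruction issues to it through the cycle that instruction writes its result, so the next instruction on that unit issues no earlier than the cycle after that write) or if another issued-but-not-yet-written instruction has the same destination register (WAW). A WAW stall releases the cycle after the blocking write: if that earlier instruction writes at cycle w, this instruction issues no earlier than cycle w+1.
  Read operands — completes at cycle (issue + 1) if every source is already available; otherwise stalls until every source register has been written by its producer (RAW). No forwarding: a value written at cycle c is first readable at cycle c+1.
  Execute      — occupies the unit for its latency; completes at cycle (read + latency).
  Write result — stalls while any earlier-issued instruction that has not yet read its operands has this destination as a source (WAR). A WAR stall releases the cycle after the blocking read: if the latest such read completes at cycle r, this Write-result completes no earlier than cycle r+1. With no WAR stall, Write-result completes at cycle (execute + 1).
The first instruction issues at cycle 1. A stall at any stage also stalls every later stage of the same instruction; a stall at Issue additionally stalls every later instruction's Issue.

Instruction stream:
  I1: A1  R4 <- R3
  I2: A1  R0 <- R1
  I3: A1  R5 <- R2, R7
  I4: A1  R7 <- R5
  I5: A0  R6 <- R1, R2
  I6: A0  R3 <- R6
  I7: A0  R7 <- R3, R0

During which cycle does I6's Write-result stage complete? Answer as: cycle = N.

  I1 | 1 | 2 | 4 | 5
  I2 | 6 | 7 | 9 | 10   struct: A1 busy until I1 writes@5
  I3 | 11 | 12 | 14 | 15   struct: A1 busy until I2 writes@10
  I4 | 16 | 17 | 19 | 20   struct: A1 busy until I3 writes@15
  I5 | 17 | 18 | 19 | 20
  I6 | 21 | 22 | 23 | 24   struct: A0 busy until I5 writes@20
  I7 | 25 | 26 | 27 | 28   struct: A0 busy until I6 writes@24

cycle = 24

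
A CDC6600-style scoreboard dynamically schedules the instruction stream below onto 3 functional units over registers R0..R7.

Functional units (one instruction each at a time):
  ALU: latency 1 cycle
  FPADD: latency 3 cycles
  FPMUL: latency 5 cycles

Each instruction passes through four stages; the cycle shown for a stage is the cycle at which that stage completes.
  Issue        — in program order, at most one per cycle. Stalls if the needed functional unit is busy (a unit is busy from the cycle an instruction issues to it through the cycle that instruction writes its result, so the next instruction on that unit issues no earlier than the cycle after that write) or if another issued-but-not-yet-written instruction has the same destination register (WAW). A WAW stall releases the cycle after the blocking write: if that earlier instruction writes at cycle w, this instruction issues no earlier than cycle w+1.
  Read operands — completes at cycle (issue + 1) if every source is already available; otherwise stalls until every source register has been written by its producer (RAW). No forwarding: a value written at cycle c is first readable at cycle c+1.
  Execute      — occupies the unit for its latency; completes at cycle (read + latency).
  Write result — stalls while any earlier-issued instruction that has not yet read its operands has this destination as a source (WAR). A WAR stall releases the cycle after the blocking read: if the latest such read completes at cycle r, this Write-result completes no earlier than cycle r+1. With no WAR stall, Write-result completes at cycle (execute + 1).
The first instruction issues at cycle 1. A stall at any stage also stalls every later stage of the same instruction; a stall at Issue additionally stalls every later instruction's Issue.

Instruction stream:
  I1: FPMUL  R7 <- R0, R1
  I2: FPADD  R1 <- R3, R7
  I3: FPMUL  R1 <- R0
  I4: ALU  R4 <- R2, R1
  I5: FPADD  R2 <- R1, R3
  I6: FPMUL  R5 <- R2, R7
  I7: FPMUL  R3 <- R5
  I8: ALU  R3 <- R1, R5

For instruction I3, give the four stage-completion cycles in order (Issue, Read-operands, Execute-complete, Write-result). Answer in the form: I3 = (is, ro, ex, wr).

1) issue 1, read 2, done 7, write 8
2) issue 2, read 9, done 12, write 13  <RAW R7: wait I1 write@8>
3) issue 14, read 15, done 20, write 21  <WAW R1: wait I2 write@13>
4) issue 15, read 22, done 23, write 24  <RAW R1: wait I3 write@21>
5) issue 16, read 22, done 25, write 26  <RAW R1: wait I3 write@21>
6) issue 22, read 27, done 32, write 33  <struct: FPMUL busy until I3 writes@21 / RAW R2: wait I5 write@26>
7) issue 34, read 35, done 40, write 41  <struct: FPMUL busy until I6 writes@33>
8) issue 42, read 43, done 44, write 45  <WAW R3: wait I7 write@41>

I3 = (14, 15, 20, 21)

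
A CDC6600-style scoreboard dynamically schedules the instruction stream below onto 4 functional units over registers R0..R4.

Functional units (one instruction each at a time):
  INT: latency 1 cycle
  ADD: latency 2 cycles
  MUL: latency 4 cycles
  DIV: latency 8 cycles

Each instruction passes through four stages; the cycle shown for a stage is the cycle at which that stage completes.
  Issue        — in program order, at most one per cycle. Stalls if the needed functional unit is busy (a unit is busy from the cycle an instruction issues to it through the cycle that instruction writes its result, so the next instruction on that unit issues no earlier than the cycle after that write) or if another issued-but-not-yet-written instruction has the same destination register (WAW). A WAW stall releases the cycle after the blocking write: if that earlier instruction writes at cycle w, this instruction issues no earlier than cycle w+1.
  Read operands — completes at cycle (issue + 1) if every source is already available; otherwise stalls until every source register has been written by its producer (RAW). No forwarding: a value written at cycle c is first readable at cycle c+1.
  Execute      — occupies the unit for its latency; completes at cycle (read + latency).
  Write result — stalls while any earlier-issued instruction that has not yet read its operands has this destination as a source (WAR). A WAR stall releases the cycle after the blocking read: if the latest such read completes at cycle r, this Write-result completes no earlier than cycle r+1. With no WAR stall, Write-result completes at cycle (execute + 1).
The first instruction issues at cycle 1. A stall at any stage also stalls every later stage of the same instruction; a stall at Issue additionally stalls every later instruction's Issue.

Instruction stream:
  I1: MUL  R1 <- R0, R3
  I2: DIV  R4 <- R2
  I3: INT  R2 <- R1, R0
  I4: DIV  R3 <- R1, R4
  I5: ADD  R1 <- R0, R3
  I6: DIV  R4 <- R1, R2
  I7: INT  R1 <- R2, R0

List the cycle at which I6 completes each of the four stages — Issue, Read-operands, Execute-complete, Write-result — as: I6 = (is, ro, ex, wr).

  I1 | 1 | 2 | 6 | 7
  I2 | 2 | 3 | 11 | 12
  I3 | 3 | 8 | 9 | 10   RAW R1: wait I1 write@7
  I4 | 13 | 14 | 22 | 23   struct: DIV busy until I2 writes@12
  I5 | 14 | 24 | 26 | 27   RAW R3: wait I4 write@23
  I6 | 24 | 28 | 36 | 37   struct: DIV busy until I4 writes@23 · RAW R1: wait I5 write@27
  I7 | 28 | 29 | 30 | 31   WAW R1: wait I5 write@27

I6 = (24, 28, 36, 37)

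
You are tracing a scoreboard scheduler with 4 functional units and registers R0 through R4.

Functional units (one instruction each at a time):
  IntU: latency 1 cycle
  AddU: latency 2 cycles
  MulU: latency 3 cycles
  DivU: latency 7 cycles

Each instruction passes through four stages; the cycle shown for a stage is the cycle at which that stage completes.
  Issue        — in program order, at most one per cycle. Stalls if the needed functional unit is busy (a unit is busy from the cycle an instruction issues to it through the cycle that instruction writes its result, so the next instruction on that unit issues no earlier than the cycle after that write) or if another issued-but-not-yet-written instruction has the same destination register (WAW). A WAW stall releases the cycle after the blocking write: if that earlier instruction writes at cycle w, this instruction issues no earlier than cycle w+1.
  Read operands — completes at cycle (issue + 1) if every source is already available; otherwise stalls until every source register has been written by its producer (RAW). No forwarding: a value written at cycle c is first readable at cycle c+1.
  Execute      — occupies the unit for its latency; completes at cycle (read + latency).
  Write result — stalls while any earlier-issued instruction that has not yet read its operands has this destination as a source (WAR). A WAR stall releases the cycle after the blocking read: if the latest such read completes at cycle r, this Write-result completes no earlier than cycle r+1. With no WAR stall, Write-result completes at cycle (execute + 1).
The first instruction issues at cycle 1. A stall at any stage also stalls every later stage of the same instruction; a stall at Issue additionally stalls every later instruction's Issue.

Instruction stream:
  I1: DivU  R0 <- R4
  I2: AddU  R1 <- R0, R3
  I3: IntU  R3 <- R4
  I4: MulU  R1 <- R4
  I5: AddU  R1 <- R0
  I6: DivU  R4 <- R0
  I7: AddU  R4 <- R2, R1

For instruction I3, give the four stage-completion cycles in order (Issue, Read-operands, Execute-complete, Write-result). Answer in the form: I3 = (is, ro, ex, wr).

1) issue 1, read 2, done 9, write 10
2) issue 2, read 11, done 13, write 14  <RAW R0: wait I1 write@10>
3) issue 3, read 4, done 5, write 12  <WAR R3: wait I2 read@11>
4) issue 15, read 16, done 19, write 20  <WAW R1: wait I2 write@14>
5) issue 21, read 22, done 24, write 25  <WAW R1: wait I4 write@20>
6) issue 22, read 23, done 30, write 31
7) issue 32, read 33, done 35, write 36  <WAW R4: wait I6 write@31>

I3 = (3, 4, 5, 12)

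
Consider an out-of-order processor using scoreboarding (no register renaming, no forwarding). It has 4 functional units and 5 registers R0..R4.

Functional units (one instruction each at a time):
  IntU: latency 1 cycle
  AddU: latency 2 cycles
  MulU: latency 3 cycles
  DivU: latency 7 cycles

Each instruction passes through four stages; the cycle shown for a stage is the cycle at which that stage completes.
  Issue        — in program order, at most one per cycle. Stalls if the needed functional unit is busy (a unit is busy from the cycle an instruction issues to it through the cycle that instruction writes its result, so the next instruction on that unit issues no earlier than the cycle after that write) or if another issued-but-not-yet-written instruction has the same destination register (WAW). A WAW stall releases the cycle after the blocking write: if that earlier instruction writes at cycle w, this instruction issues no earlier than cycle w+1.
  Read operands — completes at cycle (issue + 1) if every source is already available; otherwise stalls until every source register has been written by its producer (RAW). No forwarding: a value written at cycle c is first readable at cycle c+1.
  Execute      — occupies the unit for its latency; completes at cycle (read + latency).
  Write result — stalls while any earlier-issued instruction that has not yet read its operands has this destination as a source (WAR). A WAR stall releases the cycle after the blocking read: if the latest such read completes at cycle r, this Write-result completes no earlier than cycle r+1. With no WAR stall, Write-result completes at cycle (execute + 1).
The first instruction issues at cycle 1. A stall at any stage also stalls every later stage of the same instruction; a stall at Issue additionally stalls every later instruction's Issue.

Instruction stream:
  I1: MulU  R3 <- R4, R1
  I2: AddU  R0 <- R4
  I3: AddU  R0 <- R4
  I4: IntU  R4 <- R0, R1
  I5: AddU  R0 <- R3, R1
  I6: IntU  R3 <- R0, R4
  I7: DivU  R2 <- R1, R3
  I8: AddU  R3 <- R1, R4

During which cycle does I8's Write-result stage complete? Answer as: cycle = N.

[I1] 1/2/5/6
[I2] 2/3/5/6
[I3] 7/8/10/11  (struct: AddU busy until I2 writes@6)
[I4] 8/12/13/14  (RAW R0: wait I3 write@11)
[I5] 12/13/15/16  (struct: AddU busy until I3 writes@11)
[I6] 15/17/18/19  (struct: IntU busy until I4 writes@14; RAW R0: wait I5 write@16)
[I7] 16/20/27/28  (RAW R3: wait I6 write@19)
[I8] 20/21/23/24  (WAW R3: wait I6 write@19)

cycle = 24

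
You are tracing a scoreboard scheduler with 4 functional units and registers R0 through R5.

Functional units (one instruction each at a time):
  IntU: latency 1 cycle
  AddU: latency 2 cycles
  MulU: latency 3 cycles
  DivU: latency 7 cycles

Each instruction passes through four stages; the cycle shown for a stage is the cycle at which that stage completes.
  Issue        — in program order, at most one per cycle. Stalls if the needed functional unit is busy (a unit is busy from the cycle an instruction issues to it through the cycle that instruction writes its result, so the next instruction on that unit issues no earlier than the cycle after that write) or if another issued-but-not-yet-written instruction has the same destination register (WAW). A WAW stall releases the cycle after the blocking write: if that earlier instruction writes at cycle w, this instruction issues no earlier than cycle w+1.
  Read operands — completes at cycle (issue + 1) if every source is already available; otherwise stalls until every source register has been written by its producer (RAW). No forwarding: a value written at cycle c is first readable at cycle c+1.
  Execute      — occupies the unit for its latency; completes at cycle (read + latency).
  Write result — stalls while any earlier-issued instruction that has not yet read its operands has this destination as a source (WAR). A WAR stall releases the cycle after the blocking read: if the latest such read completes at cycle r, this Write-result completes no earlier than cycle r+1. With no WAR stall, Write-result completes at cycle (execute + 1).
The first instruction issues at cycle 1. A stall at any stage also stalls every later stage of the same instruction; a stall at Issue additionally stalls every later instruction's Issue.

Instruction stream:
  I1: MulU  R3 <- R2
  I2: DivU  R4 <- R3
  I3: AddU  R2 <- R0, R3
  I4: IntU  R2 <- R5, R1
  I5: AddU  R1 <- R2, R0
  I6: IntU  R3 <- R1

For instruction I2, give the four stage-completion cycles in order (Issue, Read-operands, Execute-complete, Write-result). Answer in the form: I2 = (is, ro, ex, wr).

[1] issue I1 (MulU)
[2] I1 read-ops; issue I2 (DivU)
[3] issue I3 (AddU)
[5] I1 finished on MulU
[6] I1→R3
[7] I2 read-ops; I3 read-ops
[9] I3 finished on AddU
[10] I3→R2
[11] issue I4 (IntU)
[12] I4 read-ops; issue I5 (AddU)
[13] I4 finished on IntU
[14] I2 finished on DivU; I4→R2
[15] I2→R4; I5 read-ops; issue I6 (IntU)
[17] I5 finished on AddU
[18] I5→R1
[19] I6 read-ops
[20] I6 finished on IntU
[21] I6→R3

I2 = (2, 7, 14, 15)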